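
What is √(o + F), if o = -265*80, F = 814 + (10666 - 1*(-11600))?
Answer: 2*√470 ≈ 43.359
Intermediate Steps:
F = 23080 (F = 814 + (10666 + 11600) = 814 + 22266 = 23080)
o = -21200
√(o + F) = √(-21200 + 23080) = √1880 = 2*√470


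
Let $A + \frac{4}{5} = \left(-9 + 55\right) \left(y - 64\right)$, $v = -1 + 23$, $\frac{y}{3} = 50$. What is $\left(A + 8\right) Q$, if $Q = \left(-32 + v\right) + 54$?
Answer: $\frac{871904}{5} \approx 1.7438 \cdot 10^{5}$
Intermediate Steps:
$y = 150$ ($y = 3 \cdot 50 = 150$)
$v = 22$
$A = \frac{19776}{5}$ ($A = - \frac{4}{5} + \left(-9 + 55\right) \left(150 - 64\right) = - \frac{4}{5} + 46 \cdot 86 = - \frac{4}{5} + 3956 = \frac{19776}{5} \approx 3955.2$)
$Q = 44$ ($Q = \left(-32 + 22\right) + 54 = -10 + 54 = 44$)
$\left(A + 8\right) Q = \left(\frac{19776}{5} + 8\right) 44 = \frac{19816}{5} \cdot 44 = \frac{871904}{5}$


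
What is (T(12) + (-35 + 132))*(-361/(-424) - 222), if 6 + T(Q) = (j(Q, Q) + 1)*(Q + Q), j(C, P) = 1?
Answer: -13033613/424 ≈ -30740.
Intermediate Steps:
T(Q) = -6 + 4*Q (T(Q) = -6 + (1 + 1)*(Q + Q) = -6 + 2*(2*Q) = -6 + 4*Q)
(T(12) + (-35 + 132))*(-361/(-424) - 222) = ((-6 + 4*12) + (-35 + 132))*(-361/(-424) - 222) = ((-6 + 48) + 97)*(-361*(-1/424) - 222) = (42 + 97)*(361/424 - 222) = 139*(-93767/424) = -13033613/424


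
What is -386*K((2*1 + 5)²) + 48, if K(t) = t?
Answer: -18866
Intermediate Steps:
-386*K((2*1 + 5)²) + 48 = -386*(2*1 + 5)² + 48 = -386*(2 + 5)² + 48 = -386*7² + 48 = -386*49 + 48 = -18914 + 48 = -18866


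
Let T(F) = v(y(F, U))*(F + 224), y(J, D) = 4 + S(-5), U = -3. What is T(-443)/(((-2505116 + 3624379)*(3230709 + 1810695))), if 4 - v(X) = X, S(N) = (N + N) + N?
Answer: -365/626961885028 ≈ -5.8217e-10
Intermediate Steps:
S(N) = 3*N (S(N) = 2*N + N = 3*N)
y(J, D) = -11 (y(J, D) = 4 + 3*(-5) = 4 - 15 = -11)
v(X) = 4 - X
T(F) = 3360 + 15*F (T(F) = (4 - 1*(-11))*(F + 224) = (4 + 11)*(224 + F) = 15*(224 + F) = 3360 + 15*F)
T(-443)/(((-2505116 + 3624379)*(3230709 + 1810695))) = (3360 + 15*(-443))/(((-2505116 + 3624379)*(3230709 + 1810695))) = (3360 - 6645)/((1119263*5041404)) = -3285/5642656965252 = -3285*1/5642656965252 = -365/626961885028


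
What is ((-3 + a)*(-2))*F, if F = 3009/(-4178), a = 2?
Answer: -3009/2089 ≈ -1.4404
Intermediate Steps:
F = -3009/4178 (F = 3009*(-1/4178) = -3009/4178 ≈ -0.72020)
((-3 + a)*(-2))*F = ((-3 + 2)*(-2))*(-3009/4178) = -1*(-2)*(-3009/4178) = 2*(-3009/4178) = -3009/2089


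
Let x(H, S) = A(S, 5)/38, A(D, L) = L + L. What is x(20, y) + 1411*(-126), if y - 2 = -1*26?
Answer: -3377929/19 ≈ -1.7779e+5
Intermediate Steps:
A(D, L) = 2*L
y = -24 (y = 2 - 1*26 = 2 - 26 = -24)
x(H, S) = 5/19 (x(H, S) = (2*5)/38 = 10*(1/38) = 5/19)
x(20, y) + 1411*(-126) = 5/19 + 1411*(-126) = 5/19 - 177786 = -3377929/19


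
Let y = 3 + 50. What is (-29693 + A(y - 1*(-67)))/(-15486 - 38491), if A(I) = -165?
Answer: 29858/53977 ≈ 0.55316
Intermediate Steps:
y = 53
(-29693 + A(y - 1*(-67)))/(-15486 - 38491) = (-29693 - 165)/(-15486 - 38491) = -29858/(-53977) = -29858*(-1/53977) = 29858/53977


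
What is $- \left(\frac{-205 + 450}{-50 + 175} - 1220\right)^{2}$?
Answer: $- \frac{927263401}{625} \approx -1.4836 \cdot 10^{6}$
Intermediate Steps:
$- \left(\frac{-205 + 450}{-50 + 175} - 1220\right)^{2} = - \left(\frac{245}{125} - 1220\right)^{2} = - \left(245 \cdot \frac{1}{125} - 1220\right)^{2} = - \left(\frac{49}{25} - 1220\right)^{2} = - \left(- \frac{30451}{25}\right)^{2} = \left(-1\right) \frac{927263401}{625} = - \frac{927263401}{625}$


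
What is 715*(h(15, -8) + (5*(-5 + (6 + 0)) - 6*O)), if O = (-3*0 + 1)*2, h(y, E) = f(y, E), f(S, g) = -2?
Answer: -6435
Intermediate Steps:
h(y, E) = -2
O = 2 (O = (0 + 1)*2 = 1*2 = 2)
715*(h(15, -8) + (5*(-5 + (6 + 0)) - 6*O)) = 715*(-2 + (5*(-5 + (6 + 0)) - 6*2)) = 715*(-2 + (5*(-5 + 6) - 12)) = 715*(-2 + (5*1 - 12)) = 715*(-2 + (5 - 12)) = 715*(-2 - 7) = 715*(-9) = -6435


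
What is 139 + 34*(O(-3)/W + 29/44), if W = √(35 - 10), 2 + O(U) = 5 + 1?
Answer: 20747/110 ≈ 188.61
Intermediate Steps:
O(U) = 4 (O(U) = -2 + (5 + 1) = -2 + 6 = 4)
W = 5 (W = √25 = 5)
139 + 34*(O(-3)/W + 29/44) = 139 + 34*(4/5 + 29/44) = 139 + 34*(4*(⅕) + 29*(1/44)) = 139 + 34*(⅘ + 29/44) = 139 + 34*(321/220) = 139 + 5457/110 = 20747/110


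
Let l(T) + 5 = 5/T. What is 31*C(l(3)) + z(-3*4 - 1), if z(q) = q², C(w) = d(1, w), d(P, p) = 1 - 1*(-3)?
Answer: 293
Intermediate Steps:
l(T) = -5 + 5/T
d(P, p) = 4 (d(P, p) = 1 + 3 = 4)
C(w) = 4
31*C(l(3)) + z(-3*4 - 1) = 31*4 + (-3*4 - 1)² = 124 + (-12 - 1)² = 124 + (-13)² = 124 + 169 = 293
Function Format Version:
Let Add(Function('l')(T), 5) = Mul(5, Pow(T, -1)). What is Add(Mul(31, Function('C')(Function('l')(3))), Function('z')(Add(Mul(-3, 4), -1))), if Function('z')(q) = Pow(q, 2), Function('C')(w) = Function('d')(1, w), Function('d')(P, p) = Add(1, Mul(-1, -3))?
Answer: 293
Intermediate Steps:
Function('l')(T) = Add(-5, Mul(5, Pow(T, -1)))
Function('d')(P, p) = 4 (Function('d')(P, p) = Add(1, 3) = 4)
Function('C')(w) = 4
Add(Mul(31, Function('C')(Function('l')(3))), Function('z')(Add(Mul(-3, 4), -1))) = Add(Mul(31, 4), Pow(Add(Mul(-3, 4), -1), 2)) = Add(124, Pow(Add(-12, -1), 2)) = Add(124, Pow(-13, 2)) = Add(124, 169) = 293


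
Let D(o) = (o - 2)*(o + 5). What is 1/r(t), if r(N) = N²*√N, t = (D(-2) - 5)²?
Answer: 1/1419857 ≈ 7.0430e-7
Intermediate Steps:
D(o) = (-2 + o)*(5 + o)
t = 289 (t = ((-10 + (-2)² + 3*(-2)) - 5)² = ((-10 + 4 - 6) - 5)² = (-12 - 5)² = (-17)² = 289)
r(N) = N^(5/2)
1/r(t) = 1/(289^(5/2)) = 1/1419857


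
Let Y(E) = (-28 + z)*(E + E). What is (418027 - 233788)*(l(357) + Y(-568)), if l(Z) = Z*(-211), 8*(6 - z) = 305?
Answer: -1294278975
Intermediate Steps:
z = -257/8 (z = 6 - ⅛*305 = 6 - 305/8 = -257/8 ≈ -32.125)
l(Z) = -211*Z
Y(E) = -481*E/4 (Y(E) = (-28 - 257/8)*(E + E) = -481*E/4)
(418027 - 233788)*(l(357) + Y(-568)) = (418027 - 233788)*(-211*357 - 481/4*(-568)) = 184239*(-75327 + 68302) = 184239*(-7025) = -1294278975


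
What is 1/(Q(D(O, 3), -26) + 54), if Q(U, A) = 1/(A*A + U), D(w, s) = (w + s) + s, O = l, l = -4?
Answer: 678/36613 ≈ 0.018518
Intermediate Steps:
O = -4
D(w, s) = w + 2*s (D(w, s) = (s + w) + s = w + 2*s)
Q(U, A) = 1/(U + A**2) (Q(U, A) = 1/(A**2 + U) = 1/(U + A**2))
1/(Q(D(O, 3), -26) + 54) = 1/(1/((-4 + 2*3) + (-26)**2) + 54) = 1/(1/((-4 + 6) + 676) + 54) = 1/(1/(2 + 676) + 54) = 1/(1/678 + 54) = 1/(36613/678) = 678/36613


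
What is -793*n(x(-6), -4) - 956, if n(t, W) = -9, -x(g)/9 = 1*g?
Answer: 6181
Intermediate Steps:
x(g) = -9*g
-793*n(x(-6), -4) - 956 = -793*(-9) - 956 = 7137 - 956 = 6181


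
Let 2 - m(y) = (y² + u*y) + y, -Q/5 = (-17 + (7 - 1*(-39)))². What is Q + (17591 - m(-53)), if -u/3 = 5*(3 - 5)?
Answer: 14550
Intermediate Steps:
Q = -4205 (Q = -5*(-17 + (7 - 1*(-39)))² = -5*(-17 + (7 + 39))² = -5*(-17 + 46)² = -5*29² = -5*841 = -4205)
u = 30 (u = -15*(3 - 5) = -15*(-2) = -3*(-10) = 30)
m(y) = 2 - y² - 31*y (m(y) = 2 - ((y² + 30*y) + y) = 2 - (y² + 31*y) = 2 + (-y² - 31*y) = 2 - y² - 31*y)
Q + (17591 - m(-53)) = -4205 + (17591 - (2 - 1*(-53)² - 31*(-53))) = -4205 + (17591 - (2 - 1*2809 + 1643)) = -4205 + (17591 - (2 - 2809 + 1643)) = -4205 + (17591 - 1*(-1164)) = -4205 + (17591 + 1164) = -4205 + 18755 = 14550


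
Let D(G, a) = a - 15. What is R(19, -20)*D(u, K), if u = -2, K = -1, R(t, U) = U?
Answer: 320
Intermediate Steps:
D(G, a) = -15 + a
R(19, -20)*D(u, K) = -20*(-15 - 1) = -20*(-16) = 320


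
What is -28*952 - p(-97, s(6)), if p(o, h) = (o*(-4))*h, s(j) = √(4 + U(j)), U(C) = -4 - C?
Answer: -26656 - 388*I*√6 ≈ -26656.0 - 950.4*I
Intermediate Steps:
s(j) = √(-j) (s(j) = √(4 + (-4 - j)) = √(-j))
p(o, h) = -4*h*o (p(o, h) = (-4*o)*h = -4*h*o)
-28*952 - p(-97, s(6)) = -28*952 - (-4)*√(-1*6)*(-97) = -26656 - (-4)*√(-6)*(-97) = -26656 - (-4)*I*√6*(-97) = -26656 - 388*I*√6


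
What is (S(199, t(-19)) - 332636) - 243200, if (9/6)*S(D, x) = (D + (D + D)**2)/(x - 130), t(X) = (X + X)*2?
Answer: -178091927/309 ≈ -5.7635e+5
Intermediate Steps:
t(X) = 4*X (t(X) = (2*X)*2 = 4*X)
S(D, x) = 2*(D + 4*D**2)/(3*(-130 + x)) (S(D, x) = 2*((D + (D + D)**2)/(x - 130))/3 = 2*((D + (2*D)**2)/(-130 + x))/3 = 2*((D + 4*D**2)/(-130 + x))/3 = 2*(D + 4*D**2)/(3*(-130 + x)))
(S(199, t(-19)) - 332636) - 243200 = ((2/3)*199*(1 + 4*199)/(-130 + 4*(-19)) - 332636) - 243200 = ((2/3)*199*(1 + 796)/(-130 - 76) - 332636) - 243200 = ((2/3)*199*797/(-206) - 332636) - 243200 = ((2/3)*199*(-1/206)*797 - 332636) - 243200 = (-158603/309 - 332636) - 243200 = -102943127/309 - 243200 = -178091927/309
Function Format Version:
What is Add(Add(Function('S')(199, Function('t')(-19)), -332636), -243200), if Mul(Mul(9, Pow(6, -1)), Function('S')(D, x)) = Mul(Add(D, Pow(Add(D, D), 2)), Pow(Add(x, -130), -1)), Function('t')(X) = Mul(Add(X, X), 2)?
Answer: Rational(-178091927, 309) ≈ -5.7635e+5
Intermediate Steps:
Function('t')(X) = Mul(4, X) (Function('t')(X) = Mul(Mul(2, X), 2) = Mul(4, X))
Function('S')(D, x) = Mul(Rational(2, 3), Pow(Add(-130, x), -1), Add(D, Mul(4, Pow(D, 2)))) (Function('S')(D, x) = Mul(Rational(2, 3), Mul(Add(D, Pow(Add(D, D), 2)), Pow(Add(x, -130), -1))) = Mul(Rational(2, 3), Mul(Add(D, Pow(Mul(2, D), 2)), Pow(Add(-130, x), -1))) = Mul(Rational(2, 3), Mul(Add(D, Mul(4, Pow(D, 2))), Pow(Add(-130, x), -1))) = Mul(Rational(2, 3), Mul(Pow(Add(-130, x), -1), Add(D, Mul(4, Pow(D, 2))))) = Mul(Rational(2, 3), Pow(Add(-130, x), -1), Add(D, Mul(4, Pow(D, 2)))))
Add(Add(Function('S')(199, Function('t')(-19)), -332636), -243200) = Add(Add(Mul(Rational(2, 3), 199, Pow(Add(-130, Mul(4, -19)), -1), Add(1, Mul(4, 199))), -332636), -243200) = Add(Add(Mul(Rational(2, 3), 199, Pow(Add(-130, -76), -1), Add(1, 796)), -332636), -243200) = Add(Add(Mul(Rational(2, 3), 199, Pow(-206, -1), 797), -332636), -243200) = Add(Add(Mul(Rational(2, 3), 199, Rational(-1, 206), 797), -332636), -243200) = Add(Add(Rational(-158603, 309), -332636), -243200) = Add(Rational(-102943127, 309), -243200) = Rational(-178091927, 309)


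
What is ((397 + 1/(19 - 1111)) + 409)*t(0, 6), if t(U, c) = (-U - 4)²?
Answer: 3520604/273 ≈ 12896.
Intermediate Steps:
t(U, c) = (-4 - U)²
((397 + 1/(19 - 1111)) + 409)*t(0, 6) = ((397 + 1/(19 - 1111)) + 409)*(4 + 0)² = ((397 + 1/(-1092)) + 409)*4² = ((397 - 1/1092) + 409)*16 = (433523/1092 + 409)*16 = (880151/1092)*16 = 3520604/273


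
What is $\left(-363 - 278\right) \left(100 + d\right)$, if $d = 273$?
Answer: $-239093$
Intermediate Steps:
$\left(-363 - 278\right) \left(100 + d\right) = \left(-363 - 278\right) \left(100 + 273\right) = \left(-641\right) 373 = -239093$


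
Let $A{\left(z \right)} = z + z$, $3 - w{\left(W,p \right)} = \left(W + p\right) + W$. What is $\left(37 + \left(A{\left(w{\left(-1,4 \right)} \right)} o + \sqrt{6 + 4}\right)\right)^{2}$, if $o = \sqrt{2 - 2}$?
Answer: $\left(37 + \sqrt{10}\right)^{2} \approx 1613.0$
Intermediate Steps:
$w{\left(W,p \right)} = 3 - p - 2 W$ ($w{\left(W,p \right)} = 3 - \left(\left(W + p\right) + W\right) = 3 - \left(p + 2 W\right) = 3 - p - 2 W$)
$A{\left(z \right)} = 2 z$
$o = 0$ ($o = \sqrt{0} = 0$)
$\left(37 + \left(A{\left(w{\left(-1,4 \right)} \right)} o + \sqrt{6 + 4}\right)\right)^{2} = \left(37 + \left(2 \left(3 - 4 - -2\right) 0 + \sqrt{6 + 4}\right)\right)^{2} = \left(37 + \left(2 \left(3 - 4 + 2\right) 0 + \sqrt{10}\right)\right)^{2} = \left(37 + \left(2 \cdot 1 \cdot 0 + \sqrt{10}\right)\right)^{2} = \left(37 + \left(2 \cdot 0 + \sqrt{10}\right)\right)^{2} = \left(37 + \left(0 + \sqrt{10}\right)\right)^{2} = \left(37 + \sqrt{10}\right)^{2}$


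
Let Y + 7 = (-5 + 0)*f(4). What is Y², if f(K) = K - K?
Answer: 49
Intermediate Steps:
f(K) = 0
Y = -7 (Y = -7 + (-5 + 0)*0 = -7 - 5*0 = -7 + 0 = -7)
Y² = (-7)² = 49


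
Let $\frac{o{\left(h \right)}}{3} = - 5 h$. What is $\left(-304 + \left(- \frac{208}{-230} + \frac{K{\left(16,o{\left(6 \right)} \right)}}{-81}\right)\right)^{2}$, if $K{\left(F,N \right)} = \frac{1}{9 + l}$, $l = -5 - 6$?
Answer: $\frac{31883605954249}{347076900} \approx 91863.0$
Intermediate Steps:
$l = -11$ ($l = -5 - 6 = -11$)
$o{\left(h \right)} = - 15 h$ ($o{\left(h \right)} = 3 \left(- 5 h\right) = - 15 h$)
$K{\left(F,N \right)} = - \frac{1}{2}$ ($K{\left(F,N \right)} = \frac{1}{9 - 11} = \frac{1}{-2} = - \frac{1}{2}$)
$\left(-304 + \left(- \frac{208}{-230} + \frac{K{\left(16,o{\left(6 \right)} \right)}}{-81}\right)\right)^{2} = \left(-304 - \left(- \frac{104}{115} - \frac{1}{162}\right)\right)^{2} = \left(-304 - - \frac{16963}{18630}\right)^{2} = \left(-304 + \left(\frac{104}{115} + \frac{1}{162}\right)\right)^{2} = \left(-304 + \frac{16963}{18630}\right)^{2} = \left(- \frac{5646557}{18630}\right)^{2} = \frac{31883605954249}{347076900}$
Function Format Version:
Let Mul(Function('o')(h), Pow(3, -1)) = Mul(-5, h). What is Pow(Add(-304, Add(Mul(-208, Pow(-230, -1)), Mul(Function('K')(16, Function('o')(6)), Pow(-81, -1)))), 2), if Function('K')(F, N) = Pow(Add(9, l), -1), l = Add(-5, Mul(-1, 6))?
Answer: Rational(31883605954249, 347076900) ≈ 91863.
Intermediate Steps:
l = -11 (l = Add(-5, -6) = -11)
Function('o')(h) = Mul(-15, h) (Function('o')(h) = Mul(3, Mul(-5, h)) = Mul(-15, h))
Function('K')(F, N) = Rational(-1, 2) (Function('K')(F, N) = Pow(Add(9, -11), -1) = Pow(-2, -1) = Rational(-1, 2))
Pow(Add(-304, Add(Mul(-208, Pow(-230, -1)), Mul(Function('K')(16, Function('o')(6)), Pow(-81, -1)))), 2) = Pow(Add(-304, Add(Mul(-208, Pow(-230, -1)), Mul(Rational(-1, 2), Pow(-81, -1)))), 2) = Pow(Add(-304, Add(Mul(-208, Rational(-1, 230)), Mul(Rational(-1, 2), Rational(-1, 81)))), 2) = Pow(Add(-304, Add(Rational(104, 115), Rational(1, 162))), 2) = Pow(Add(-304, Rational(16963, 18630)), 2) = Pow(Rational(-5646557, 18630), 2) = Rational(31883605954249, 347076900)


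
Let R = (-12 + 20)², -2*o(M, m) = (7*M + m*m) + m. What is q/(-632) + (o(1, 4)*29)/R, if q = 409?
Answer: -68401/10112 ≈ -6.7643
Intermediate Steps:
o(M, m) = -7*M/2 - m/2 - m²/2 (o(M, m) = -((7*M + m*m) + m)/2 = -((7*M + m²) + m)/2 = -((m² + 7*M) + m)/2 = -(m + m² + 7*M)/2 = -7*M/2 - m/2 - m²/2)
R = 64 (R = 8² = 64)
q/(-632) + (o(1, 4)*29)/R = 409/(-632) + ((-7/2*1 - ½*4 - ½*4²)*29)/64 = 409*(-1/632) + ((-7/2 - 2 - ½*16)*29)*(1/64) = -409/632 + ((-7/2 - 2 - 8)*29)*(1/64) = -409/632 - 27/2*29*(1/64) = -409/632 - 783/2*1/64 = -409/632 - 783/128 = -68401/10112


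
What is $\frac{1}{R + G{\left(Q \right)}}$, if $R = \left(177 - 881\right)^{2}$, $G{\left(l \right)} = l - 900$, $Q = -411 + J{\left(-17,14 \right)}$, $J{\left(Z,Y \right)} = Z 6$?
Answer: $\frac{1}{494203} \approx 2.0235 \cdot 10^{-6}$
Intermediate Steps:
$J{\left(Z,Y \right)} = 6 Z$
$Q = -513$ ($Q = -411 + 6 \left(-17\right) = -411 - 102 = -513$)
$G{\left(l \right)} = -900 + l$
$R = 495616$ ($R = \left(177 - 881\right)^{2} = \left(-704\right)^{2} = 495616$)
$\frac{1}{R + G{\left(Q \right)}} = \frac{1}{495616 - 1413} = \frac{1}{494203}$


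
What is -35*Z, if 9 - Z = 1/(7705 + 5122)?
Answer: -4040470/12827 ≈ -315.00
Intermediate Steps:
Z = 115442/12827 (Z = 9 - 1/(7705 + 5122) = 9 - 1/12827 = 115442/12827 ≈ 8.9999)
-35*Z = -35*115442/12827 = -4040470/12827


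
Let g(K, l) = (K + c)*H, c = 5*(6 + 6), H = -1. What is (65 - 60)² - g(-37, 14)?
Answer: 48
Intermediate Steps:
c = 60 (c = 5*12 = 60)
g(K, l) = -60 - K (g(K, l) = (K + 60)*(-1) = (60 + K)*(-1) = -60 - K)
(65 - 60)² - g(-37, 14) = (65 - 60)² - (-60 - 1*(-37)) = 5² - (-60 + 37) = 25 - 1*(-23) = 25 + 23 = 48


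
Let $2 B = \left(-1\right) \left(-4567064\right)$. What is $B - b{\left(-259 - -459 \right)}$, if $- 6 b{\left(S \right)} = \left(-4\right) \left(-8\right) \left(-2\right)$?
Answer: $\frac{6850564}{3} \approx 2.2835 \cdot 10^{6}$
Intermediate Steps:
$B = 2283532$ ($B = \frac{\left(-1\right) \left(-4567064\right)}{2} = \frac{1}{2} \cdot 4567064 = 2283532$)
$b{\left(S \right)} = \frac{32}{3}$ ($b{\left(S \right)} = - \frac{\left(-4\right) \left(-8\right) \left(-2\right)}{6} = - \frac{32 \left(-2\right)}{6} = \left(- \frac{1}{6}\right) \left(-64\right) = \frac{32}{3}$)
$B - b{\left(-259 - -459 \right)} = 2283532 - \frac{32}{3} = \frac{6850564}{3}$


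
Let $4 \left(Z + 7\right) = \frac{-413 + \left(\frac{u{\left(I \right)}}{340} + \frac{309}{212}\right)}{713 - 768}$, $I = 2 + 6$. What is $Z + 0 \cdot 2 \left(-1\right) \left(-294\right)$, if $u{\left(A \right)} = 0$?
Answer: $- \frac{239233}{46640} \approx -5.1293$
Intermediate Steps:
$I = 8$
$Z = - \frac{239233}{46640}$ ($Z = -7 + \frac{\left(-413 + \left(\frac{0}{340} + \frac{309}{212}\right)\right) \frac{1}{713 - 768}}{4} = -7 + \frac{\left(-413 + \left(0 \cdot \frac{1}{340} + 309 \cdot \frac{1}{212}\right)\right) \frac{1}{-55}}{4} = -7 + \frac{\left(-413 + \left(0 + \frac{309}{212}\right)\right) \left(- \frac{1}{55}\right)}{4} = -7 + \frac{\left(-413 + \frac{309}{212}\right) \left(- \frac{1}{55}\right)}{4} = -7 + \frac{\left(- \frac{87247}{212}\right) \left(- \frac{1}{55}\right)}{4} = -7 + \frac{1}{4} \cdot \frac{87247}{11660} = -7 + \frac{87247}{46640} = - \frac{239233}{46640} \approx -5.1293$)
$Z + 0 \cdot 2 \left(-1\right) \left(-294\right) = - \frac{239233}{46640} + 0 \cdot 2 \left(-1\right) \left(-294\right) = - \frac{239233}{46640} + 0 \left(-1\right) \left(-294\right) = - \frac{239233}{46640} + 0 \left(-294\right) = - \frac{239233}{46640} + 0 = - \frac{239233}{46640}$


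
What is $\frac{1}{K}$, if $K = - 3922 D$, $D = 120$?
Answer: $- \frac{1}{470640} \approx -2.1248 \cdot 10^{-6}$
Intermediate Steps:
$K = -470640$ ($K = \left(-3922\right) 120 = -470640$)
$\frac{1}{K} = \frac{1}{-470640} = - \frac{1}{470640}$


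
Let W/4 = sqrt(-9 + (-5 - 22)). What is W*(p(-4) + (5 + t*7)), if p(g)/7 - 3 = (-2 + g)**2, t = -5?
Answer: 5832*I ≈ 5832.0*I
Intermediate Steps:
p(g) = 21 + 7*(-2 + g)**2
W = 24*I (W = 4*sqrt(-9 + (-5 - 22)) = 4*sqrt(-9 - 27) = 4*sqrt(-36) = 4*(6*I) = 24*I ≈ 24.0*I)
W*(p(-4) + (5 + t*7)) = (24*I)*((21 + 7*(-2 - 4)**2) + (5 - 5*7)) = (24*I)*((21 + 7*(-6)**2) + (5 - 35)) = (24*I)*((21 + 7*36) - 30) = (24*I)*((21 + 252) - 30) = (24*I)*(273 - 30) = (24*I)*243 = 5832*I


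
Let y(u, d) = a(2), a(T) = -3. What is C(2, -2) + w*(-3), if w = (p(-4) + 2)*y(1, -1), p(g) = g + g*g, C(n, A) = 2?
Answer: 128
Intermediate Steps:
y(u, d) = -3
p(g) = g + g²
w = -42 (w = (-4*(1 - 4) + 2)*(-3) = (-4*(-3) + 2)*(-3) = (12 + 2)*(-3) = 14*(-3) = -42)
C(2, -2) + w*(-3) = 2 - 42*(-3) = 2 + 126 = 128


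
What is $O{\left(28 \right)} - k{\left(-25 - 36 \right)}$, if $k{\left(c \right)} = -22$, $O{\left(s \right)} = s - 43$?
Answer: $7$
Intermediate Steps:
$O{\left(s \right)} = -43 + s$
$O{\left(28 \right)} - k{\left(-25 - 36 \right)} = \left(-43 + 28\right) - -22 = -15 + 22 = 7$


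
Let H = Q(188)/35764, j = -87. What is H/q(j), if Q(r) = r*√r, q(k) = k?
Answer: -94*√47/777867 ≈ -0.00082846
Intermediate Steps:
Q(r) = r^(3/2)
H = 94*√47/8941 (H = 188^(3/2)/35764 = (376*√47)*(1/35764) = 94*√47/8941 ≈ 0.072076)
H/q(j) = (94*√47/8941)/(-87) = (94*√47/8941)*(-1/87) = -94*√47/777867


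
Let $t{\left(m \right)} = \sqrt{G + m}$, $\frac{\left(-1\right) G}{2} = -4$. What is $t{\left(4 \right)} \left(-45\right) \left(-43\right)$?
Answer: $3870 \sqrt{3} \approx 6703.0$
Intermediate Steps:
$G = 8$ ($G = \left(-2\right) \left(-4\right) = 8$)
$t{\left(m \right)} = \sqrt{8 + m}$
$t{\left(4 \right)} \left(-45\right) \left(-43\right) = \sqrt{8 + 4} \left(-45\right) \left(-43\right) = \sqrt{12} \left(-45\right) \left(-43\right) = 2 \sqrt{3} \left(-45\right) \left(-43\right) = - 90 \sqrt{3} \left(-43\right) = 3870 \sqrt{3}$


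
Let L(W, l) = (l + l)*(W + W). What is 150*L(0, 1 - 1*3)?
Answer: 0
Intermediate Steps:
L(W, l) = 4*W*l (L(W, l) = (2*l)*(2*W) = 4*W*l)
150*L(0, 1 - 1*3) = 150*(4*0*(1 - 1*3)) = 150*(4*0*(1 - 3)) = 150*(4*0*(-2)) = 150*0 = 0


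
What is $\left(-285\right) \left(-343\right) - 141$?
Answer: $97614$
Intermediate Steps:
$\left(-285\right) \left(-343\right) - 141 = 97755 - 141 = 97614$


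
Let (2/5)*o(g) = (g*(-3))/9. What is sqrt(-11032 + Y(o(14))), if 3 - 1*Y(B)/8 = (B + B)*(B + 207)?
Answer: 4*sqrt(14318)/3 ≈ 159.54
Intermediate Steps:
o(g) = -5*g/6 (o(g) = 5*((g*(-3))/9)/2 = 5*(-3*g*(1/9))/2 = 5*(-g/3)/2 = -5*g/6)
Y(B) = 24 - 16*B*(207 + B) (Y(B) = 24 - 8*(B + B)*(B + 207) = 24 - 8*2*B*(207 + B) = 24 - 16*B*(207 + B))
sqrt(-11032 + Y(o(14))) = sqrt(-11032 + (24 - (-2760)*14 - 16*(-5/6*14)**2)) = sqrt(-11032 + (24 - 3312*(-35/3) - 16*(-35/3)**2)) = sqrt(-11032 + (24 + 38640 - 16*1225/9)) = sqrt(-11032 + (24 + 38640 - 19600/9)) = sqrt(-11032 + 328376/9) = sqrt(229088/9) = 4*sqrt(14318)/3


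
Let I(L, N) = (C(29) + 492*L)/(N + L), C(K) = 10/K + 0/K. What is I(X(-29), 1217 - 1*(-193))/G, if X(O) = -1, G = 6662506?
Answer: -7129/136118328833 ≈ -5.2374e-8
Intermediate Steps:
C(K) = 10/K (C(K) = 10/K + 0 = 10/K)
I(L, N) = (10/29 + 492*L)/(L + N) (I(L, N) = (10/29 + 492*L)/(N + L) = (10*(1/29) + 492*L)/(L + N) = (10/29 + 492*L)/(L + N))
I(X(-29), 1217 - 1*(-193))/G = ((10/29 + 492*(-1))/(-1 + (1217 - 1*(-193))))/6662506 = ((10/29 - 492)/(-1 + (1217 + 193)))*(1/6662506) = (-14258/29/(-1 + 1410))*(1/6662506) = (-14258/29/1409)*(1/6662506) = ((1/1409)*(-14258/29))*(1/6662506) = -14258/40861*1/6662506 = -7129/136118328833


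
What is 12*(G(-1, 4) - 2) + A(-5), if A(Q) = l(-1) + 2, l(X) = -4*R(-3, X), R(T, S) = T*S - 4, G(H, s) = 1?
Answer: -6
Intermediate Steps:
R(T, S) = -4 + S*T (R(T, S) = S*T - 4 = -4 + S*T)
l(X) = 16 + 12*X (l(X) = -4*(-4 + X*(-3)) = -4*(-4 - 3*X) = 16 + 12*X)
A(Q) = 6 (A(Q) = (16 + 12*(-1)) + 2 = (16 - 12) + 2 = 4 + 2 = 6)
12*(G(-1, 4) - 2) + A(-5) = 12*(1 - 2) + 6 = 12*(-1) + 6 = -12 + 6 = -6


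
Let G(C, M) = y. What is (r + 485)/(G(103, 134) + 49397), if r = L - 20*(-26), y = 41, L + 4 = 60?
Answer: 1061/49438 ≈ 0.021461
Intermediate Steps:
L = 56 (L = -4 + 60 = 56)
G(C, M) = 41
r = 576 (r = 56 - 20*(-26) = 56 + 520 = 576)
(r + 485)/(G(103, 134) + 49397) = (576 + 485)/(41 + 49397) = 1061/49438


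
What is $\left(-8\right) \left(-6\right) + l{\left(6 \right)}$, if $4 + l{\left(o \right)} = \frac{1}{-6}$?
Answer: $\frac{263}{6} \approx 43.833$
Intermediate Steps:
$l{\left(o \right)} = - \frac{25}{6}$ ($l{\left(o \right)} = -4 + \frac{1}{-6} = -4 - \frac{1}{6} = - \frac{25}{6}$)
$\left(-8\right) \left(-6\right) + l{\left(6 \right)} = \left(-8\right) \left(-6\right) - \frac{25}{6} = 48 - \frac{25}{6} = \frac{263}{6}$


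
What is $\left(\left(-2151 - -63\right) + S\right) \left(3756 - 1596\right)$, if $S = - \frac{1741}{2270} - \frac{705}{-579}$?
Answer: $- \frac{197548468488}{43811} \approx -4.5091 \cdot 10^{6}$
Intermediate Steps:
$S = \frac{197437}{438110}$ ($S = \left(-1741\right) \frac{1}{2270} - - \frac{235}{193} = - \frac{1741}{2270} + \frac{235}{193} = \frac{197437}{438110} \approx 0.45066$)
$\left(\left(-2151 - -63\right) + S\right) \left(3756 - 1596\right) = \left(\left(-2151 - -63\right) + \frac{197437}{438110}\right) \left(3756 - 1596\right) = \left(\left(-2151 + 63\right) + \frac{197437}{438110}\right) 2160 = \left(-2088 + \frac{197437}{438110}\right) 2160 = \left(- \frac{914576243}{438110}\right) 2160 = - \frac{197548468488}{43811}$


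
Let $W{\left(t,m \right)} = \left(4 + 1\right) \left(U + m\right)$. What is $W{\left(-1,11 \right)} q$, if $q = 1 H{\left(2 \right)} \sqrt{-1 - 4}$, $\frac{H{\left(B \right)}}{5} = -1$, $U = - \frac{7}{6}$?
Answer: $- \frac{1475 i \sqrt{5}}{6} \approx - 549.7 i$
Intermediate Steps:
$U = - \frac{7}{6}$ ($U = \left(-7\right) \frac{1}{6} = - \frac{7}{6} \approx -1.1667$)
$H{\left(B \right)} = -5$ ($H{\left(B \right)} = 5 \left(-1\right) = -5$)
$W{\left(t,m \right)} = - \frac{35}{6} + 5 m$ ($W{\left(t,m \right)} = \left(4 + 1\right) \left(- \frac{7}{6} + m\right) = 5 \left(- \frac{7}{6} + m\right) = - \frac{35}{6} + 5 m$)
$q = - 5 i \sqrt{5}$ ($q = 1 \left(-5\right) \sqrt{-1 - 4} = - 5 \sqrt{-5} = - 5 i \sqrt{5} \approx - 11.18 i$)
$W{\left(-1,11 \right)} q = \left(- \frac{35}{6} + 5 \cdot 11\right) \left(- 5 i \sqrt{5}\right) = \left(- \frac{35}{6} + 55\right) \left(- 5 i \sqrt{5}\right) = \frac{295 \left(- 5 i \sqrt{5}\right)}{6} = - \frac{1475 i \sqrt{5}}{6}$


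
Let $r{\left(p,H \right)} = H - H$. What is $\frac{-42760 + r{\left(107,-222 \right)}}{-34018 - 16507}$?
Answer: $\frac{8552}{10105} \approx 0.84631$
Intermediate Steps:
$r{\left(p,H \right)} = 0$
$\frac{-42760 + r{\left(107,-222 \right)}}{-34018 - 16507} = \frac{-42760 + 0}{-34018 - 16507} = - \frac{42760}{-50525} = \left(-42760\right) \left(- \frac{1}{50525}\right) = \frac{8552}{10105}$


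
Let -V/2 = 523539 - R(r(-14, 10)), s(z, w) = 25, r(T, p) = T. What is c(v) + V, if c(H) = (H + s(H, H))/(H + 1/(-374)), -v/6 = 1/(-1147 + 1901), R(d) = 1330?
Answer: -1569106410/1499 ≈ -1.0468e+6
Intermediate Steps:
v = -3/377 (v = -6/(-1147 + 1901) = -6/754 = -6*1/754 = -3/377 ≈ -0.0079576)
V = -1044418 (V = -2*(523539 - 1*1330) = -2*(523539 - 1330) = -2*522209 = -1044418)
c(H) = (25 + H)/(-1/374 + H) (c(H) = (H + 25)/(H + 1/(-374)) = (25 + H)/(H - 1/374) = (25 + H)/(-1/374 + H))
c(v) + V = 374*(25 - 3/377)/(-1 + 374*(-3/377)) - 1044418 = 374*(9422/377)/(-1 - 1122/377) - 1044418 = 374*(9422/377)/(-1499/377) - 1044418 = 374*(-377/1499)*(9422/377) - 1044418 = -3523828/1499 - 1044418 = -1569106410/1499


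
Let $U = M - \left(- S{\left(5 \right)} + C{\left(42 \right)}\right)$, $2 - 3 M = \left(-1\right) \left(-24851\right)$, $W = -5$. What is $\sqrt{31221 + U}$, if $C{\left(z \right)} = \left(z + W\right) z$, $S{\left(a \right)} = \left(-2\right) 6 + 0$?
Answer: $2 \sqrt{5343} \approx 146.19$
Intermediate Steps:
$S{\left(a \right)} = -12$ ($S{\left(a \right)} = -12 + 0 = -12$)
$C{\left(z \right)} = z \left(-5 + z\right)$ ($C{\left(z \right)} = \left(z - 5\right) z = \left(-5 + z\right) z = z \left(-5 + z\right)$)
$M = -8283$ ($M = \frac{2}{3} - \frac{\left(-1\right) \left(-24851\right)}{3} = \frac{2}{3} - \frac{24851}{3} = -8283$)
$U = -9849$ ($U = -8283 - \left(12 + 42 \left(-5 + 42\right)\right) = -8283 - \left(12 + 42 \cdot 37\right) = -8283 - 1566 = -9849$)
$\sqrt{31221 + U} = \sqrt{31221 - 9849} = \sqrt{21372} = 2 \sqrt{5343}$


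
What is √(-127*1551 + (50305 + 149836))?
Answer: 2*√791 ≈ 56.249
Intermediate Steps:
√(-127*1551 + (50305 + 149836)) = √(-196977 + 200141) = √3164 = 2*√791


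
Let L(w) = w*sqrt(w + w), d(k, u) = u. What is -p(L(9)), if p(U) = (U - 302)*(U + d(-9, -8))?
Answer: -3874 + 8370*sqrt(2) ≈ 7963.0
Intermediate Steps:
L(w) = sqrt(2)*w**(3/2) (L(w) = w*sqrt(2*w) = w*(sqrt(2)*sqrt(w)) = sqrt(2)*w**(3/2))
p(U) = (-302 + U)*(-8 + U) (p(U) = (U - 302)*(U - 8) = (-302 + U)*(-8 + U))
-p(L(9)) = -(2416 + (sqrt(2)*9**(3/2))**2 - 310*sqrt(2)*9**(3/2)) = -(2416 + (sqrt(2)*27)**2 - 310*sqrt(2)*27) = -(2416 + (27*sqrt(2))**2 - 8370*sqrt(2)) = -(2416 + 1458 - 8370*sqrt(2)) = -(3874 - 8370*sqrt(2)) = -3874 + 8370*sqrt(2)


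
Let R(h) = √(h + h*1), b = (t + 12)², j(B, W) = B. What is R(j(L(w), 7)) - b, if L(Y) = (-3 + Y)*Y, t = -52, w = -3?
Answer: -1594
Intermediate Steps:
L(Y) = Y*(-3 + Y)
b = 1600 (b = (-52 + 12)² = (-40)² = 1600)
R(h) = √2*√h (R(h) = √(h + h) = √(2*h) = √2*√h)
R(j(L(w), 7)) - b = √2*√(-3*(-3 - 3)) - 1*1600 = √2*√(-3*(-6)) - 1600 = √2*√18 - 1600 = √2*(3*√2) - 1600 = 6 - 1600 = -1594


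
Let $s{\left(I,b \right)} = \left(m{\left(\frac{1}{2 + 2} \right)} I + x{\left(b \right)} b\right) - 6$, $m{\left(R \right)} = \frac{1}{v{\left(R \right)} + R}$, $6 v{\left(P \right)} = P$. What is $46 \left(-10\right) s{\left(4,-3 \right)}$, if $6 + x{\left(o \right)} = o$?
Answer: $- \frac{111780}{7} \approx -15969.0$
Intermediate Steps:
$v{\left(P \right)} = \frac{P}{6}$
$x{\left(o \right)} = -6 + o$
$m{\left(R \right)} = \frac{6}{7 R}$ ($m{\left(R \right)} = \frac{1}{\frac{R}{6} + R} = \frac{1}{\frac{7}{6} R} = \frac{6}{7 R}$)
$s{\left(I,b \right)} = -6 + \frac{24 I}{7} + b \left(-6 + b\right)$ ($s{\left(I,b \right)} = \left(\frac{6}{7 \frac{1}{2 + 2}} I + \left(-6 + b\right) b\right) - 6 = \left(\frac{6}{7 \cdot \frac{1}{4}} I + b \left(-6 + b\right)\right) - 6 = \left(\frac{6 \frac{1}{\frac{1}{4}}}{7} I + b \left(-6 + b\right)\right) - 6 = \left(\frac{6}{7} \cdot 4 I + b \left(-6 + b\right)\right) - 6 = \left(\frac{24 I}{7} + b \left(-6 + b\right)\right) - 6 = -6 + \frac{24 I}{7} + b \left(-6 + b\right)$)
$46 \left(-10\right) s{\left(4,-3 \right)} = 46 \left(-10\right) \left(-6 + \frac{24}{7} \cdot 4 - 3 \left(-6 - 3\right)\right) = - 460 \left(-6 + \frac{96}{7} - -27\right) = - 460 \left(-6 + \frac{96}{7} + 27\right) = \left(-460\right) \frac{243}{7} = - \frac{111780}{7}$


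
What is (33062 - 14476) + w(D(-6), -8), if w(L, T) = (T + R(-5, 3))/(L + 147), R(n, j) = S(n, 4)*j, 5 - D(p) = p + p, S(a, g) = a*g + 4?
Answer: 762012/41 ≈ 18586.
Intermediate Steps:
S(a, g) = 4 + a*g
D(p) = 5 - 2*p (D(p) = 5 - (p + p) = 5 - 2*p)
R(n, j) = j*(4 + 4*n) (R(n, j) = (4 + n*4)*j = (4 + 4*n)*j = j*(4 + 4*n))
w(L, T) = (-48 + T)/(147 + L) (w(L, T) = (T + 4*3*(1 - 5))/(L + 147) = (T + 4*3*(-4))/(147 + L) = (T - 48)/(147 + L) = (-48 + T)/(147 + L))
(33062 - 14476) + w(D(-6), -8) = (33062 - 14476) + (-48 - 8)/(147 + (5 - 2*(-6))) = 18586 - 56/(147 + (5 + 12)) = 18586 - 56/(147 + 17) = 18586 - 56/164 = 18586 + (1/164)*(-56) = 18586 - 14/41 = 762012/41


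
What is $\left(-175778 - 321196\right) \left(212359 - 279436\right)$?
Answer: $33335524998$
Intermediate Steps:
$\left(-175778 - 321196\right) \left(212359 - 279436\right) = \left(-496974\right) \left(-67077\right) = 33335524998$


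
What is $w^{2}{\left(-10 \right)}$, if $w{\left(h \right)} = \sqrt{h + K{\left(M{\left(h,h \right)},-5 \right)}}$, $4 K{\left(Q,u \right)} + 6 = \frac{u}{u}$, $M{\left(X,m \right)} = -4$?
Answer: $- \frac{45}{4} \approx -11.25$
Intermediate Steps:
$K{\left(Q,u \right)} = - \frac{5}{4}$ ($K{\left(Q,u \right)} = - \frac{3}{2} + \frac{u \frac{1}{u}}{4} = - \frac{3}{2} + \frac{1}{4} \cdot 1 = - \frac{3}{2} + \frac{1}{4} = - \frac{5}{4}$)
$w{\left(h \right)} = \sqrt{- \frac{5}{4} + h}$ ($w{\left(h \right)} = \sqrt{h - \frac{5}{4}} = \sqrt{- \frac{5}{4} + h}$)
$w^{2}{\left(-10 \right)} = \left(\frac{\sqrt{-5 + 4 \left(-10\right)}}{2}\right)^{2} = \left(\frac{\sqrt{-5 - 40}}{2}\right)^{2} = \left(\frac{\sqrt{-45}}{2}\right)^{2} = \left(\frac{3 i \sqrt{5}}{2}\right)^{2} = - \frac{45}{4}$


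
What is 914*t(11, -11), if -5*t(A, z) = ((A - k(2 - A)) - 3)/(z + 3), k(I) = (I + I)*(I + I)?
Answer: -36103/5 ≈ -7220.6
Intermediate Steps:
k(I) = 4*I**2 (k(I) = (2*I)*(2*I) = 4*I**2)
t(A, z) = -(-3 + A - 4*(2 - A)**2)/(5*(3 + z)) (t(A, z) = -((A - 4*(2 - A)**2) - 3)/(5*(z + 3)) = -((A - 4*(2 - A)**2) - 3)/(5*(3 + z)) = -(-3 + A - 4*(2 - A)**2)/(5*(3 + z)))
914*t(11, -11) = 914*((3 - 1*11 + 4*(-2 + 11)**2)/(5*(3 - 11))) = 914*((1/5)*(3 - 11 + 4*9**2)/(-8)) = 914*((1/5)*(-1/8)*(3 - 11 + 4*81)) = 914*((1/5)*(-1/8)*(3 - 11 + 324)) = 914*((1/5)*(-1/8)*316) = 914*(-79/10) = -36103/5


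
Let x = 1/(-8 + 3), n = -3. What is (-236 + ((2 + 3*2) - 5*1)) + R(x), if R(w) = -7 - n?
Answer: -237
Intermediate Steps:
x = -1/5 (x = 1/(-5) = -1/5 ≈ -0.20000)
R(w) = -4 (R(w) = -7 - 1*(-3) = -7 + 3 = -4)
(-236 + ((2 + 3*2) - 5*1)) + R(x) = (-236 + ((2 + 3*2) - 5*1)) - 4 = (-236 + ((2 + 6) - 5)) - 4 = (-236 + (8 - 5)) - 4 = (-236 + 3) - 4 = -233 - 4 = -237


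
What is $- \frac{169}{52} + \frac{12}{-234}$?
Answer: $- \frac{515}{156} \approx -3.3013$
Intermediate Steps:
$- \frac{169}{52} + \frac{12}{-234} = \left(-169\right) \frac{1}{52} + 12 \left(- \frac{1}{234}\right) = - \frac{13}{4} - \frac{2}{39} = - \frac{515}{156}$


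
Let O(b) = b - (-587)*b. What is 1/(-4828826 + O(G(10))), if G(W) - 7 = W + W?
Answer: -1/4812950 ≈ -2.0777e-7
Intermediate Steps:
G(W) = 7 + 2*W (G(W) = 7 + (W + W) = 7 + 2*W)
O(b) = 588*b (O(b) = b + 587*b = 588*b)
1/(-4828826 + O(G(10))) = 1/(-4828826 + 588*(7 + 2*10)) = 1/(-4828826 + 588*(7 + 20)) = 1/(-4828826 + 588*27) = 1/(-4828826 + 15876) = 1/(-4812950) = -1/4812950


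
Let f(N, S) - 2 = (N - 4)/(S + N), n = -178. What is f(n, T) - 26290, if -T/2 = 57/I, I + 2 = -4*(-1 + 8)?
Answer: -1761226/67 ≈ -26287.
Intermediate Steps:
I = -30 (I = -2 - 4*(-1 + 8) = -2 - 4*7 = -2 - 28 = -30)
T = 19/5 (T = -114/(-30) = -114*(-1)/30 = -2*(-19/10) = 19/5 ≈ 3.8000)
f(N, S) = 2 + (-4 + N)/(N + S) (f(N, S) = 2 + (N - 4)/(S + N) = 2 + (-4 + N)/(N + S))
f(n, T) - 26290 = (-4 + 2*(19/5) + 3*(-178))/(-178 + 19/5) - 26290 = (-4 + 38/5 - 534)/(-871/5) - 26290 = -5/871*(-2652/5) - 26290 = 204/67 - 26290 = -1761226/67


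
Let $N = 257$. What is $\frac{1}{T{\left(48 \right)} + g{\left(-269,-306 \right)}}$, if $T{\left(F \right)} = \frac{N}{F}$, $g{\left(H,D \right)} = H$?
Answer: $- \frac{48}{12655} \approx -0.003793$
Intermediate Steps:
$T{\left(F \right)} = \frac{257}{F}$
$\frac{1}{T{\left(48 \right)} + g{\left(-269,-306 \right)}} = \frac{1}{\frac{257}{48} - 269} = \frac{1}{- \frac{12655}{48}} = - \frac{48}{12655}$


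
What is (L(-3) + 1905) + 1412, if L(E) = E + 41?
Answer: 3355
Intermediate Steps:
L(E) = 41 + E
(L(-3) + 1905) + 1412 = ((41 - 3) + 1905) + 1412 = (38 + 1905) + 1412 = 1943 + 1412 = 3355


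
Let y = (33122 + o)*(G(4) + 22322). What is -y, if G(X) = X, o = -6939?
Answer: -584561658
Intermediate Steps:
y = 584561658 (y = (33122 - 6939)*(4 + 22322) = 26183*22326 = 584561658)
-y = -1*584561658 = -584561658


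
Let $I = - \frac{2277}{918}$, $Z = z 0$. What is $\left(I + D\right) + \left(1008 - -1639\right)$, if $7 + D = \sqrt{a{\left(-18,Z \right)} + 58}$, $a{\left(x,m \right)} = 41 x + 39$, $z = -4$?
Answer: $\frac{269027}{102} + i \sqrt{641} \approx 2637.5 + 25.318 i$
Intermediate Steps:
$Z = 0$ ($Z = \left(-4\right) 0 = 0$)
$a{\left(x,m \right)} = 39 + 41 x$
$D = -7 + i \sqrt{641}$ ($D = -7 + \sqrt{\left(39 + 41 \left(-18\right)\right) + 58} = -7 + \sqrt{\left(39 - 738\right) + 58} = -7 + \sqrt{-699 + 58} = -7 + \sqrt{-641} = -7 + i \sqrt{641} \approx -7.0 + 25.318 i$)
$I = - \frac{253}{102}$ ($I = \left(-2277\right) \frac{1}{918} = - \frac{253}{102} \approx -2.4804$)
$\left(I + D\right) + \left(1008 - -1639\right) = \left(- \frac{253}{102} - \left(7 - i \sqrt{641}\right)\right) + \left(1008 - -1639\right) = \left(- \frac{967}{102} + i \sqrt{641}\right) + \left(1008 + 1639\right) = \left(- \frac{967}{102} + i \sqrt{641}\right) + 2647 = \frac{269027}{102} + i \sqrt{641}$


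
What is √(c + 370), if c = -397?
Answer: 3*I*√3 ≈ 5.1962*I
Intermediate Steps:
√(c + 370) = √(-397 + 370) = √(-27) = 3*I*√3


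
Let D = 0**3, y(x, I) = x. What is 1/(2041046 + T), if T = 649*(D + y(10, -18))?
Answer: 1/2047536 ≈ 4.8839e-7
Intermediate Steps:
D = 0
T = 6490 (T = 649*(0 + 10) = 649*10 = 6490)
1/(2041046 + T) = 1/(2041046 + 6490) = 1/2047536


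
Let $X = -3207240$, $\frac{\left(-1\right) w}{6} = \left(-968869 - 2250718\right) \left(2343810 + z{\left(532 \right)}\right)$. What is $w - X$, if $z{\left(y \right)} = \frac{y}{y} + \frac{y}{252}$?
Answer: $\frac{135829993635052}{3} \approx 4.5277 \cdot 10^{13}$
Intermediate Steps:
$z{\left(y \right)} = 1 + \frac{y}{252}$ ($z{\left(y \right)} = 1 + y \frac{1}{252} = 1 + \frac{y}{252}$)
$w = \frac{135829984013332}{3}$ ($w = - 6 \left(-968869 - 2250718\right) \left(2343810 + \left(1 + \frac{1}{252} \cdot 532\right)\right) = - 6 \left(- 3219587 \left(2343810 + \left(1 + \frac{19}{9}\right)\right)\right) = - 6 \left(- 3219587 \left(2343810 + \frac{28}{9}\right)\right) = - 6 \left(\left(-3219587\right) \frac{21094318}{9}\right) = \left(-6\right) \left(- \frac{67914992006666}{9}\right) = \frac{135829984013332}{3} \approx 4.5277 \cdot 10^{13}$)
$w - X = \frac{135829984013332}{3} - -3207240 = \frac{135829984013332}{3} + 3207240 = \frac{135829993635052}{3}$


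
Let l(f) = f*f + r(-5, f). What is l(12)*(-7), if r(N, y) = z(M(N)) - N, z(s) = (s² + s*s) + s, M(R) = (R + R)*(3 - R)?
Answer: -90083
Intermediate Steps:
M(R) = 2*R*(3 - R) (M(R) = (2*R)*(3 - R) = 2*R*(3 - R))
z(s) = s + 2*s² (z(s) = (s² + s²) + s = 2*s² + s = s + 2*s²)
r(N, y) = -N + 2*N*(1 + 4*N*(3 - N))*(3 - N) (r(N, y) = (2*N*(3 - N))*(1 + 2*(2*N*(3 - N))) - N = (2*N*(3 - N))*(1 + 4*N*(3 - N)) - N = 2*N*(1 + 4*N*(3 - N))*(3 - N) - N = -N + 2*N*(1 + 4*N*(3 - N))*(3 - N))
l(f) = 12725 + f² (l(f) = f*f - 5*(-1 + 2*(-1 + 4*(-5)*(-3 - 5))*(-3 - 5)) = f² - 5*(-1 + 2*(-1 + 4*(-5)*(-8))*(-8)) = f² - 5*(-1 + 2*(-1 + 160)*(-8)) = f² - 5*(-1 + 2*159*(-8)) = f² - 5*(-1 - 2544) = f² - 5*(-2545) = f² + 12725 = 12725 + f²)
l(12)*(-7) = (12725 + 12²)*(-7) = (12725 + 144)*(-7) = 12869*(-7) = -90083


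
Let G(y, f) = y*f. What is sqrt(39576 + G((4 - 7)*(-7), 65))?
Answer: 3*sqrt(4549) ≈ 202.34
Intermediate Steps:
G(y, f) = f*y
sqrt(39576 + G((4 - 7)*(-7), 65)) = sqrt(39576 + 65*((4 - 7)*(-7))) = sqrt(39576 + 65*(-3*(-7))) = sqrt(39576 + 65*21) = sqrt(39576 + 1365) = sqrt(40941) = 3*sqrt(4549)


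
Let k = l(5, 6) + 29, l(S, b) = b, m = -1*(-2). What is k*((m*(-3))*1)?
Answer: -210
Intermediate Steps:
m = 2
k = 35 (k = 6 + 29 = 35)
k*((m*(-3))*1) = 35*((2*(-3))*1) = 35*(-6*1) = 35*(-6) = -210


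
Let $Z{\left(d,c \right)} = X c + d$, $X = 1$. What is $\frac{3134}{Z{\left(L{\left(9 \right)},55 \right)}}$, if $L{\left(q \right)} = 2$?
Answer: $\frac{3134}{57} \approx 54.982$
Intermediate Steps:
$Z{\left(d,c \right)} = c + d$ ($Z{\left(d,c \right)} = 1 c + d = c + d$)
$\frac{3134}{Z{\left(L{\left(9 \right)},55 \right)}} = \frac{3134}{55 + 2} = \frac{3134}{57}$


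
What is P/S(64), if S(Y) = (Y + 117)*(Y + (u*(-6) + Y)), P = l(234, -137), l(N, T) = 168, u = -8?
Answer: 21/3982 ≈ 0.0052737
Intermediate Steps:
P = 168
S(Y) = (48 + 2*Y)*(117 + Y) (S(Y) = (Y + 117)*(Y + (-8*(-6) + Y)) = (117 + Y)*(Y + (48 + Y)) = (117 + Y)*(48 + 2*Y) = (48 + 2*Y)*(117 + Y))
P/S(64) = 168/(5616 + 2*64**2 + 282*64) = 168/(5616 + 2*4096 + 18048) = 168/(5616 + 8192 + 18048) = 168/31856 = 168*(1/31856) = 21/3982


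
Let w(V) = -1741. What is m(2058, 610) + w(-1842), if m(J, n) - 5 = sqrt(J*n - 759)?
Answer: -1736 + sqrt(1254621) ≈ -615.90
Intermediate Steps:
m(J, n) = 5 + sqrt(-759 + J*n) (m(J, n) = 5 + sqrt(J*n - 759) = 5 + sqrt(-759 + J*n))
m(2058, 610) + w(-1842) = (5 + sqrt(-759 + 2058*610)) - 1741 = (5 + sqrt(-759 + 1255380)) - 1741 = (5 + sqrt(1254621)) - 1741 = -1736 + sqrt(1254621)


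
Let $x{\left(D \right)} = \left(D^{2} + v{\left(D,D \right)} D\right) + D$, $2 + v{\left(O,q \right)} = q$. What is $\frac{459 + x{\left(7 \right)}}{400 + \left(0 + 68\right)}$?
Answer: $\frac{275}{234} \approx 1.1752$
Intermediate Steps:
$v{\left(O,q \right)} = -2 + q$
$x{\left(D \right)} = D + D^{2} + D \left(-2 + D\right)$ ($x{\left(D \right)} = \left(D^{2} + \left(-2 + D\right) D\right) + D = \left(D^{2} + D \left(-2 + D\right)\right) + D = D + D^{2} + D \left(-2 + D\right)$)
$\frac{459 + x{\left(7 \right)}}{400 + \left(0 + 68\right)} = \frac{459 + 7 \left(-1 + 2 \cdot 7\right)}{400 + \left(0 + 68\right)} = \frac{459 + 7 \left(-1 + 14\right)}{400 + 68} = \frac{459 + 7 \cdot 13}{468} = \left(459 + 91\right) \frac{1}{468} = 550 \cdot \frac{1}{468} = \frac{275}{234}$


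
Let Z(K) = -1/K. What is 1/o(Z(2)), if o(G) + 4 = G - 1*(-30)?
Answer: 2/51 ≈ 0.039216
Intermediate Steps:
o(G) = 26 + G (o(G) = -4 + (G - 1*(-30)) = -4 + (G + 30) = -4 + (30 + G) = 26 + G)
1/o(Z(2)) = 1/(26 - 1/2) = 1/(51/2) = 2/51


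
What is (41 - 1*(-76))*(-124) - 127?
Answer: -14635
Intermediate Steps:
(41 - 1*(-76))*(-124) - 127 = (41 + 76)*(-124) - 127 = 117*(-124) - 127 = -14508 - 127 = -14635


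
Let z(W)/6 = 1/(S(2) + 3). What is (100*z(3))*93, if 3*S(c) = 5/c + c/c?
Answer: 13392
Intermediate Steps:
S(c) = ⅓ + 5/(3*c) (S(c) = (5/c + c/c)/3 = (5/c + 1)/3 = (1 + 5/c)/3 = ⅓ + 5/(3*c))
z(W) = 36/25 (z(W) = 6/((⅓)*(5 + 2)/2 + 3) = 6/((⅓)*(½)*7 + 3) = 6/(7/6 + 3) = 6/(25/6) = 6*(6/25) = 36/25)
(100*z(3))*93 = (100*(36/25))*93 = 144*93 = 13392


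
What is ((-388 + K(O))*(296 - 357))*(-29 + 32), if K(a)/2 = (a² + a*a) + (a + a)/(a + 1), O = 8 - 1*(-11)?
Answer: -969717/5 ≈ -1.9394e+5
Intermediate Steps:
O = 19 (O = 8 + 11 = 19)
K(a) = 4*a² + 4*a/(1 + a) (K(a) = 2*((a² + a*a) + (a + a)/(a + 1)) = 2*((a² + a²) + (2*a)/(1 + a)) = 2*(2*a² + 2*a/(1 + a)) = 4*a² + 4*a/(1 + a))
((-388 + K(O))*(296 - 357))*(-29 + 32) = ((-388 + 4*19*(1 + 19 + 19²)/(1 + 19))*(296 - 357))*(-29 + 32) = ((-388 + 4*19*(1 + 19 + 361)/20)*(-61))*3 = ((-388 + 4*19*(1/20)*381)*(-61))*3 = ((-388 + 7239/5)*(-61))*3 = ((5299/5)*(-61))*3 = -323239/5*3 = -969717/5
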